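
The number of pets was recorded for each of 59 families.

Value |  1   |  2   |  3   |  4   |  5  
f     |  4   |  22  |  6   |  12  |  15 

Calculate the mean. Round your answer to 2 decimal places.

3.20

Values: 1, 2, 3, 4, 5
Σfx = 4×1 + 22×2 + 6×3 + 12×4 + 15×5 = 189
n = Σf = 59
Mean = 189 / 59 = 3.2034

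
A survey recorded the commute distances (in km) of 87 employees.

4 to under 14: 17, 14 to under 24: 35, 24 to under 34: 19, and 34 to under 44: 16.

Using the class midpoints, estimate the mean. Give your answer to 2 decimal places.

22.91

Midpoints: 9, 19, 29, 39
Σfm = 17×9 + 35×19 + 19×29 + 16×39 = 1993
n = Σf = 87
Mean = 1993 / 87 = 22.9080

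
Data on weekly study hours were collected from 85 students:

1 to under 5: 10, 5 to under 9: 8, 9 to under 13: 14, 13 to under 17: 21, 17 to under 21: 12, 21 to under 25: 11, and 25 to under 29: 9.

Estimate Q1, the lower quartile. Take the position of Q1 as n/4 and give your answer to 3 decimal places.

9.929

Cumulative frequencies: 10, 18, 32, 53, 65, 76, 85
n = 85; position = n/4 = 21.25.
This falls in the class 9 to under 13: L = 9, F = 18, f = 14, h = 4.
Lower quartile ≈ 9 + ((21.25 − 18) / 14) × 4 = 9.9286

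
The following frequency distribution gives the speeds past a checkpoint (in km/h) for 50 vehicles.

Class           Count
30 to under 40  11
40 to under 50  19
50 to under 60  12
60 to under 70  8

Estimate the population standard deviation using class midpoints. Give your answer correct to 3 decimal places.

Midpoints: 35, 45, 55, 65
n = 50, Σfm = 2420, mean = 48.4000
Σfm² = 122050
Σf(m − x̄)² = Σfm² − (Σfm)²/n = 122050 − 2420²/50 = 4922.0000
Population variance = 4922.0000 / 50 = 98.4400
Standard deviation = √98.4400 = 9.9217

9.922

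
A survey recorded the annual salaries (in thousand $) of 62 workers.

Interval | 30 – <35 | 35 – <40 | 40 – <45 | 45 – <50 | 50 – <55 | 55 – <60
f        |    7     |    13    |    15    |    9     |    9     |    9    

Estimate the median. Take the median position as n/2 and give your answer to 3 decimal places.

43.667

Cumulative frequencies: 7, 20, 35, 44, 53, 62
n = 62; position = n/2 = 31.
This falls in the class 40 – <45: L = 40, F = 20, f = 15, h = 5.
Median ≈ 40 + ((31 − 20) / 15) × 5 = 43.6667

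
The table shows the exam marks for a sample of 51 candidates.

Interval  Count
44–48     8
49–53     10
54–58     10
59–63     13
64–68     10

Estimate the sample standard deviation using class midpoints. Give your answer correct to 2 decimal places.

Midpoints: 46, 51, 56, 61, 66
n = 51, Σfm = 2891, mean = 56.6863
Σfm² = 166231
Σf(m − x̄)² = Σfm² − (Σfm)²/n = 166231 − 2891²/51 = 2350.9804
Sample variance = 2350.9804 / 50 = 47.0196
Standard deviation = √47.0196 = 6.8571

6.86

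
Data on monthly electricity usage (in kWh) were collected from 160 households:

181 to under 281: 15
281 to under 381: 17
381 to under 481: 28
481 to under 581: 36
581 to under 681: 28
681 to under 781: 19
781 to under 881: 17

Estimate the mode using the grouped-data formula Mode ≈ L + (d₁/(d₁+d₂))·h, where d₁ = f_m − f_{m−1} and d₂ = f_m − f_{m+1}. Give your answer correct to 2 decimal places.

531.00

Modal class: 481 to under 581 (highest frequency 36).
d₁ = 36 − 28 = 8, d₂ = 36 − 28 = 8
Mode ≈ 481 + (8/(8+8)) × 100 = 481 + 50.0000 = 531.0000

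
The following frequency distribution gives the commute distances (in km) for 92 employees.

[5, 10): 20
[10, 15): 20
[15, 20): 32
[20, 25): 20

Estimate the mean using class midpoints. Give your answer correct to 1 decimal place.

Midpoints: 7.5, 12.5, 17.5, 22.5
Σfm = 20×7.5 + 20×12.5 + 32×17.5 + 20×22.5 = 1410
n = Σf = 92
Mean = 1410 / 92 = 15.3261

15.3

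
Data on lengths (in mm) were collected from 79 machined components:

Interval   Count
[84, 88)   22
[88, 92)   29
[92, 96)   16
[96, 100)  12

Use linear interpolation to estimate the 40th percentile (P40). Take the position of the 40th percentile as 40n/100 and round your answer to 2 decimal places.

89.32

Cumulative frequencies: 22, 51, 67, 79
n = 79; position = 40n/100 = 31.6.
This falls in the class [88, 92): L = 88, F = 22, f = 29, h = 4.
40th percentile ≈ 88 + ((31.6 − 22) / 29) × 4 = 89.3241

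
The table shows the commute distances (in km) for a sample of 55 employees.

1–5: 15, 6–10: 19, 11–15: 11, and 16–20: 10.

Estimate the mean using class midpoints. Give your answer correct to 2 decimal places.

Midpoints: 3, 8, 13, 18
Σfm = 15×3 + 19×8 + 11×13 + 10×18 = 520
n = Σf = 55
Mean = 520 / 55 = 9.4545

9.45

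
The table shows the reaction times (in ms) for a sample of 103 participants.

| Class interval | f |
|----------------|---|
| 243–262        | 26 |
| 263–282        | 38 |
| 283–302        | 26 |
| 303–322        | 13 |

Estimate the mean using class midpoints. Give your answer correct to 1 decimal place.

277.5

Midpoints: 252.5, 272.5, 292.5, 312.5
Σfm = 26×252.5 + 38×272.5 + 26×292.5 + 13×312.5 = 28587.5
n = Σf = 103
Mean = 28587.5 / 103 = 277.5485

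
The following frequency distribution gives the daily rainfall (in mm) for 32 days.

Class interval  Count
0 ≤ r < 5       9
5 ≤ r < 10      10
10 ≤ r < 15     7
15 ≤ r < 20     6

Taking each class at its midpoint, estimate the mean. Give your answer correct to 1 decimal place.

9.1

Midpoints: 2.5, 7.5, 12.5, 17.5
Σfm = 9×2.5 + 10×7.5 + 7×12.5 + 6×17.5 = 290
n = Σf = 32
Mean = 290 / 32 = 9.0625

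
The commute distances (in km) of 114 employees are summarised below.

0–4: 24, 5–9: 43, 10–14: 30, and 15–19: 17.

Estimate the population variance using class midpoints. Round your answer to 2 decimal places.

23.68

Midpoints: 2, 7, 12, 17
n = 114, Σfm = 998, mean = 8.7544
Σfm² = 11436
Σf(m − x̄)² = Σfm² − (Σfm)²/n = 11436 − 998²/114 = 2699.1228
Population variance = 2699.1228 / 114 = 23.6765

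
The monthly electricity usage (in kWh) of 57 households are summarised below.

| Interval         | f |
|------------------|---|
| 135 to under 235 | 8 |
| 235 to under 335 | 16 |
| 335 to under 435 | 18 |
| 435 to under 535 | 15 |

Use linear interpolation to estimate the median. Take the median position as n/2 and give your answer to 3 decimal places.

Cumulative frequencies: 8, 24, 42, 57
n = 57; position = n/2 = 28.5.
This falls in the class 335 to under 435: L = 335, F = 24, f = 18, h = 100.
Median ≈ 335 + ((28.5 − 24) / 18) × 100 = 360.0000

360.000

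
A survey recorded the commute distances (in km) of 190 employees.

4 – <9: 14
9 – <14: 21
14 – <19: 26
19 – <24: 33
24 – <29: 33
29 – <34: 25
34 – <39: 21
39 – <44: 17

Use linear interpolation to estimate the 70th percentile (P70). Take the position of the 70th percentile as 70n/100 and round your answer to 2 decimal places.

Cumulative frequencies: 14, 35, 61, 94, 127, 152, 173, 190
n = 190; position = 70n/100 = 133.
This falls in the class 29 – <34: L = 29, F = 127, f = 25, h = 5.
70th percentile ≈ 29 + ((133 − 127) / 25) × 5 = 30.2000

30.20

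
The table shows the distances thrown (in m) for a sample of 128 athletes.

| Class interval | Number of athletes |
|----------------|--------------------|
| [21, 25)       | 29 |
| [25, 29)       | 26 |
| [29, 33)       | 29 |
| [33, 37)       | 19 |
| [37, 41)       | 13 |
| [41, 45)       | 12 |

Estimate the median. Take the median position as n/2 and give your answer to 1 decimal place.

30.2

Cumulative frequencies: 29, 55, 84, 103, 116, 128
n = 128; position = n/2 = 64.
This falls in the class [29, 33): L = 29, F = 55, f = 29, h = 4.
Median ≈ 29 + ((64 − 55) / 29) × 4 = 30.2414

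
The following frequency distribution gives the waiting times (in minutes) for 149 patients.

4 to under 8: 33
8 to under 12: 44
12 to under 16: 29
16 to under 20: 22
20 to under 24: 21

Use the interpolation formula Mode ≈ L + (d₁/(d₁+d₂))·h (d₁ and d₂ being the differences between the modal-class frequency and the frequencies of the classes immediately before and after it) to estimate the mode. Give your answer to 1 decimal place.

9.7

Modal class: 8 to under 12 (highest frequency 44).
d₁ = 44 − 33 = 11, d₂ = 44 − 29 = 15
Mode ≈ 8 + (11/(11+15)) × 4 = 8 + 1.6923 = 9.6923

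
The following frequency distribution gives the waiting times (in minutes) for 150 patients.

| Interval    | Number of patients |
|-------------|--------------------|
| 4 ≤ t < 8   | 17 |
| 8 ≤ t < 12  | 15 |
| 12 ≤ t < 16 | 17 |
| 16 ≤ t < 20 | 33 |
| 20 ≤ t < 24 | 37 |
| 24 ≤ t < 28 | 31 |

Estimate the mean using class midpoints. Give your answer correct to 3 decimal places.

18.027

Midpoints: 6, 10, 14, 18, 22, 26
Σfm = 17×6 + 15×10 + 17×14 + 33×18 + 37×22 + 31×26 = 2704
n = Σf = 150
Mean = 2704 / 150 = 18.0267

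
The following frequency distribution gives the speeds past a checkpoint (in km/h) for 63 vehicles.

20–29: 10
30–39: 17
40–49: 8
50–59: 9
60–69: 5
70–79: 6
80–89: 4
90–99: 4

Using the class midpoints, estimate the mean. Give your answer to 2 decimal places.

50.21

Midpoints: 24.5, 34.5, 44.5, 54.5, 64.5, 74.5, 84.5, 94.5
Σfm = 10×24.5 + 17×34.5 + 8×44.5 + 9×54.5 + 5×64.5 + 6×74.5 + 4×84.5 + 4×94.5 = 3163.5
n = Σf = 63
Mean = 3163.5 / 63 = 50.2143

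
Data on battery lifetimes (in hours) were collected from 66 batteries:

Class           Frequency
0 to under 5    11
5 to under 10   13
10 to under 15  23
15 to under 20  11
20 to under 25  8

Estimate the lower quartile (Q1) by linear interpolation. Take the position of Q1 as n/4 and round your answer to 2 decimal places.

Cumulative frequencies: 11, 24, 47, 58, 66
n = 66; position = n/4 = 16.5.
This falls in the class 5 to under 10: L = 5, F = 11, f = 13, h = 5.
Lower quartile ≈ 5 + ((16.5 − 11) / 13) × 5 = 7.1154

7.12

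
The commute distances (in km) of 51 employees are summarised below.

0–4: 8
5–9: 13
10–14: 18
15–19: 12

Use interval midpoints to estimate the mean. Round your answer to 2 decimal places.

10.33

Midpoints: 2, 7, 12, 17
Σfm = 8×2 + 13×7 + 18×12 + 12×17 = 527
n = Σf = 51
Mean = 527 / 51 = 10.3333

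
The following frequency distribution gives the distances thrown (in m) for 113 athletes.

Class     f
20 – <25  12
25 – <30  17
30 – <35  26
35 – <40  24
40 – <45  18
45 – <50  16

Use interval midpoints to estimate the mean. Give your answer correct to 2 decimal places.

35.46

Midpoints: 22.5, 27.5, 32.5, 37.5, 42.5, 47.5
Σfm = 12×22.5 + 17×27.5 + 26×32.5 + 24×37.5 + 18×42.5 + 16×47.5 = 4007.5
n = Σf = 113
Mean = 4007.5 / 113 = 35.4646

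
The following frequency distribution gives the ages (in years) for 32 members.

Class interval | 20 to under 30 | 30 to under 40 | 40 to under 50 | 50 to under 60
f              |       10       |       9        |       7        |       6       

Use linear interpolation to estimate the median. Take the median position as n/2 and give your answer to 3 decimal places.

36.667

Cumulative frequencies: 10, 19, 26, 32
n = 32; position = n/2 = 16.
This falls in the class 30 to under 40: L = 30, F = 10, f = 9, h = 10.
Median ≈ 30 + ((16 − 10) / 9) × 10 = 36.6667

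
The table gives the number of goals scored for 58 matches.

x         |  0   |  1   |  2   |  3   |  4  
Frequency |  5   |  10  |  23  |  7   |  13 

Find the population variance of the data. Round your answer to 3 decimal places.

Values: 0, 1, 2, 3, 4
n = 58, Σfx = 129, mean = 2.2241
Σfx² = 373
Σf(x − x̄)² = Σfx² − (Σfx)²/n = 373 − 129²/58 = 86.0862
Population variance = 86.0862 / 58 = 1.4842

1.484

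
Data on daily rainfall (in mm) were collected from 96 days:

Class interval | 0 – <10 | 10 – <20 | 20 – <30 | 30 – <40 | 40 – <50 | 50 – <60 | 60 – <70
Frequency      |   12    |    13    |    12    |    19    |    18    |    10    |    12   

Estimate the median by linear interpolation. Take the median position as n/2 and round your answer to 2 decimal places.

35.79

Cumulative frequencies: 12, 25, 37, 56, 74, 84, 96
n = 96; position = n/2 = 48.
This falls in the class 30 – <40: L = 30, F = 37, f = 19, h = 10.
Median ≈ 30 + ((48 − 37) / 19) × 10 = 35.7895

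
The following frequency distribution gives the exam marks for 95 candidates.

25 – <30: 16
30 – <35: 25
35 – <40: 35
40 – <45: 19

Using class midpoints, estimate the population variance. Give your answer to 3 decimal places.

Midpoints: 27.5, 32.5, 37.5, 42.5
n = 95, Σfm = 3372.5, mean = 35.5000
Σfm² = 122043.75
Σf(m − x̄)² = Σfm² − (Σfm)²/n = 122043.75 − 3372.5²/95 = 2320.0000
Population variance = 2320.0000 / 95 = 24.4211

24.421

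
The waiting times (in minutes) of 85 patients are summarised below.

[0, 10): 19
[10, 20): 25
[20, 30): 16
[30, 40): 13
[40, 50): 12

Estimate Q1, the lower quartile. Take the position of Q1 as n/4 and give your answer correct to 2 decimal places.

10.90

Cumulative frequencies: 19, 44, 60, 73, 85
n = 85; position = n/4 = 21.25.
This falls in the class [10, 20): L = 10, F = 19, f = 25, h = 10.
Lower quartile ≈ 10 + ((21.25 − 19) / 25) × 10 = 10.9000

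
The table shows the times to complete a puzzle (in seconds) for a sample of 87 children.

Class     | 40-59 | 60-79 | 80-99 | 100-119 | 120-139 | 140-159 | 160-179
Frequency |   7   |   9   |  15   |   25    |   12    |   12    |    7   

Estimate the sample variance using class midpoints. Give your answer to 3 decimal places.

1101.844

Midpoints: 49.5, 69.5, 89.5, 109.5, 129.5, 149.5, 169.5
n = 87, Σfm = 9586.5, mean = 110.1897
Σfm² = 1151091.75
Σf(m − x̄)² = Σfm² − (Σfm)²/n = 1151091.75 − 9586.5²/87 = 94758.6207
Sample variance = 94758.6207 / 86 = 1101.8444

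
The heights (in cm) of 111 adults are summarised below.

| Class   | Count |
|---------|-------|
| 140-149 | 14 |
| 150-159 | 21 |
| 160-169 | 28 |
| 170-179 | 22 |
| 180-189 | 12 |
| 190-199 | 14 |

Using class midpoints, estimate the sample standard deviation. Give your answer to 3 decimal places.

15.353

Midpoints: 144.5, 154.5, 164.5, 174.5, 184.5, 194.5
n = 111, Σfm = 18649.5, mean = 168.0135
Σfm² = 3159297.75
Σf(m − x̄)² = Σfm² − (Σfm)²/n = 3159297.75 − 18649.5²/111 = 25929.7297
Sample variance = 25929.7297 / 110 = 235.7248
Standard deviation = √235.7248 = 15.3533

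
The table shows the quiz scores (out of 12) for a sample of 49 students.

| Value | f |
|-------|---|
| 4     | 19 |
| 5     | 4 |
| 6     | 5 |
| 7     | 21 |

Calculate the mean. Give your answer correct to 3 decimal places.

5.571

Values: 4, 5, 6, 7
Σfx = 19×4 + 4×5 + 5×6 + 21×7 = 273
n = Σf = 49
Mean = 273 / 49 = 5.5714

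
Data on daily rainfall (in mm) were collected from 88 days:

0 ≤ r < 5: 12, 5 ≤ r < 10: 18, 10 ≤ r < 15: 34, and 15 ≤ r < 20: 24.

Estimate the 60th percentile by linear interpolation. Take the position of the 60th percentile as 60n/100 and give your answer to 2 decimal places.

13.35

Cumulative frequencies: 12, 30, 64, 88
n = 88; position = 60n/100 = 52.8.
This falls in the class 10 ≤ r < 15: L = 10, F = 30, f = 34, h = 5.
60th percentile ≈ 10 + ((52.8 − 30) / 34) × 5 = 13.3529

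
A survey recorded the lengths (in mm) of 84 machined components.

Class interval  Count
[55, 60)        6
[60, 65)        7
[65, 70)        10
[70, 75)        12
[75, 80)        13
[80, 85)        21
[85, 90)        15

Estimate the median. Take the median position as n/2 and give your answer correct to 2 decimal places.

Cumulative frequencies: 6, 13, 23, 35, 48, 69, 84
n = 84; position = n/2 = 42.
This falls in the class [75, 80): L = 75, F = 35, f = 13, h = 5.
Median ≈ 75 + ((42 − 35) / 13) × 5 = 77.6923

77.69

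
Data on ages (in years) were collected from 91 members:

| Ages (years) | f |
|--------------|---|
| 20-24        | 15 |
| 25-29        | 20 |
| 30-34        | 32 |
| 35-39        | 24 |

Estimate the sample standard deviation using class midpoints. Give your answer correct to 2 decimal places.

Midpoints: 22, 27, 32, 37
n = 91, Σfm = 2782, mean = 30.5714
Σfm² = 87464
Σf(m − x̄)² = Σfm² − (Σfm)²/n = 87464 − 2782²/91 = 2414.2857
Sample variance = 2414.2857 / 90 = 26.8254
Standard deviation = √26.8254 = 5.1793

5.18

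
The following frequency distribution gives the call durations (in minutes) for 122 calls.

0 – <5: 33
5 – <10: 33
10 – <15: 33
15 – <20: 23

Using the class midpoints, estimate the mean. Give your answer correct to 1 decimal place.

9.4

Midpoints: 2.5, 7.5, 12.5, 17.5
Σfm = 33×2.5 + 33×7.5 + 33×12.5 + 23×17.5 = 1145
n = Σf = 122
Mean = 1145 / 122 = 9.3852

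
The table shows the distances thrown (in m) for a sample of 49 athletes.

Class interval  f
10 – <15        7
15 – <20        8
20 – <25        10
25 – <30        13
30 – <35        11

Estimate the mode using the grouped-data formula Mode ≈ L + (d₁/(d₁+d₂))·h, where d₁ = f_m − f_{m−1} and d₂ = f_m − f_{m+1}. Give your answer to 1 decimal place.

28.0

Modal class: 25 – <30 (highest frequency 13).
d₁ = 13 − 10 = 3, d₂ = 13 − 11 = 2
Mode ≈ 25 + (3/(3+2)) × 5 = 25 + 3.0000 = 28.0000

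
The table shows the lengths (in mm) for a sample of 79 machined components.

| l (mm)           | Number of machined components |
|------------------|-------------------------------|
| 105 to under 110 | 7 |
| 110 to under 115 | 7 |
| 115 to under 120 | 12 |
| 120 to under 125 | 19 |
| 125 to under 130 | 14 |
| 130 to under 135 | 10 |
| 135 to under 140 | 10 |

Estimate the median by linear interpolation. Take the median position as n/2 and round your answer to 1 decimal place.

123.6

Cumulative frequencies: 7, 14, 26, 45, 59, 69, 79
n = 79; position = n/2 = 39.5.
This falls in the class 120 to under 125: L = 120, F = 26, f = 19, h = 5.
Median ≈ 120 + ((39.5 − 26) / 19) × 5 = 123.5526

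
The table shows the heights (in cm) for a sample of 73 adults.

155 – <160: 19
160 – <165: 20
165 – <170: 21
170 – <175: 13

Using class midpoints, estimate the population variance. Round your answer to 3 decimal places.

27.829

Midpoints: 157.5, 162.5, 167.5, 172.5
n = 73, Σfm = 12002.5, mean = 164.4178
Σfm² = 1975456.25
Σf(m − x̄)² = Σfm² − (Σfm)²/n = 1975456.25 − 12002.5²/73 = 2031.5068
Population variance = 2031.5068 / 73 = 27.8289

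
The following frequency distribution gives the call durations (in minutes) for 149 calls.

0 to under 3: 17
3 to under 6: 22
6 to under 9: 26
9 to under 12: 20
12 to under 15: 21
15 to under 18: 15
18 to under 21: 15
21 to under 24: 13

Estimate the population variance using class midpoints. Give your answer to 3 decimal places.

41.443

Midpoints: 1.5, 4.5, 7.5, 10.5, 13.5, 16.5, 19.5, 22.5
n = 149, Σfm = 1645.5, mean = 11.0436
Σfm² = 24347.25
Σf(m − x̄)² = Σfm² − (Σfm)²/n = 24347.25 − 1645.5²/149 = 6174.9664
Population variance = 6174.9664 / 149 = 41.4427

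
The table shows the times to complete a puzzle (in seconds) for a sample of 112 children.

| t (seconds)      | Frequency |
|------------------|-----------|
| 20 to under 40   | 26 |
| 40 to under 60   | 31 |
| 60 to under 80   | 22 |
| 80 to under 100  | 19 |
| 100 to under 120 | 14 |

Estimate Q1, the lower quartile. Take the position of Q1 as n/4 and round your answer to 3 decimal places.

Cumulative frequencies: 26, 57, 79, 98, 112
n = 112; position = n/4 = 28.
This falls in the class 40 to under 60: L = 40, F = 26, f = 31, h = 20.
Lower quartile ≈ 40 + ((28 − 26) / 31) × 20 = 41.2903

41.290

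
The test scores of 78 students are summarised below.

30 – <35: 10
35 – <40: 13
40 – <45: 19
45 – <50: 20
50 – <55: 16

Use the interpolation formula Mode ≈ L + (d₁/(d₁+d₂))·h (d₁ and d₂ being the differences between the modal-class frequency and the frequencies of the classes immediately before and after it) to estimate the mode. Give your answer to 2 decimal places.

Modal class: 45 – <50 (highest frequency 20).
d₁ = 20 − 19 = 1, d₂ = 20 − 16 = 4
Mode ≈ 45 + (1/(1+4)) × 5 = 45 + 1.0000 = 46.0000

46.00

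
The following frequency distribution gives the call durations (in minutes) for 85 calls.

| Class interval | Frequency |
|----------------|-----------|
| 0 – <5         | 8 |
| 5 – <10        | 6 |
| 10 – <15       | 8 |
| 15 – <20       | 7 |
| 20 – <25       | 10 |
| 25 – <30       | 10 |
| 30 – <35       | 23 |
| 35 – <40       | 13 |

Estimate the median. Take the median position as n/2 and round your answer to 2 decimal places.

Cumulative frequencies: 8, 14, 22, 29, 39, 49, 72, 85
n = 85; position = n/2 = 42.5.
This falls in the class 25 – <30: L = 25, F = 39, f = 10, h = 5.
Median ≈ 25 + ((42.5 − 39) / 10) × 5 = 26.7500

26.75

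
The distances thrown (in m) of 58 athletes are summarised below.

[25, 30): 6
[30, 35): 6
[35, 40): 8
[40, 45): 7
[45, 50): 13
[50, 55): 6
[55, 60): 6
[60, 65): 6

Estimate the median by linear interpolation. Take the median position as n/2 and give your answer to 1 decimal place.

Cumulative frequencies: 6, 12, 20, 27, 40, 46, 52, 58
n = 58; position = n/2 = 29.
This falls in the class [45, 50): L = 45, F = 27, f = 13, h = 5.
Median ≈ 45 + ((29 − 27) / 13) × 5 = 45.7692

45.8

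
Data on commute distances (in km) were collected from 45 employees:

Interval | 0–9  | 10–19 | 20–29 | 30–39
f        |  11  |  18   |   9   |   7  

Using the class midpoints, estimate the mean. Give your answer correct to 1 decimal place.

17.2

Midpoints: 4.5, 14.5, 24.5, 34.5
Σfm = 11×4.5 + 18×14.5 + 9×24.5 + 7×34.5 = 772.5
n = Σf = 45
Mean = 772.5 / 45 = 17.1667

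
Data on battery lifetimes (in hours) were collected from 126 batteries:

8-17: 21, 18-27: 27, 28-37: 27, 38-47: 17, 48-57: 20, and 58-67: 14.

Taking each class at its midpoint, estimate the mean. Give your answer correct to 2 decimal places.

Midpoints: 12.5, 22.5, 32.5, 42.5, 52.5, 62.5
Σfm = 21×12.5 + 27×22.5 + 27×32.5 + 17×42.5 + 20×52.5 + 14×62.5 = 4395
n = Σf = 126
Mean = 4395 / 126 = 34.8810

34.88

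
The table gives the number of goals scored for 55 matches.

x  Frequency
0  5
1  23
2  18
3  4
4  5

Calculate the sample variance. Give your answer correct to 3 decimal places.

1.119

Values: 0, 1, 2, 3, 4
n = 55, Σfx = 91, mean = 1.6545
Σfx² = 211
Σf(x − x̄)² = Σfx² − (Σfx)²/n = 211 − 91²/55 = 60.4364
Sample variance = 60.4364 / 54 = 1.1192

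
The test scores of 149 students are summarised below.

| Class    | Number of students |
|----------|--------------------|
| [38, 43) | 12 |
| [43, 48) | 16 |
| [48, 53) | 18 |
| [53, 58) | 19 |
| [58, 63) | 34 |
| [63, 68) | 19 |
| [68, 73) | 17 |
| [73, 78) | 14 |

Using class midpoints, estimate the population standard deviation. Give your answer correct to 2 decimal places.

10.19

Midpoints: 40.5, 45.5, 50.5, 55.5, 60.5, 65.5, 70.5, 75.5
n = 149, Σfm = 8734.5, mean = 58.6208
Σfm² = 527497.25
Σf(m − x̄)² = Σfm² − (Σfm)²/n = 527497.25 − 8734.5²/149 = 15473.8255
Population variance = 15473.8255 / 149 = 103.8512
Standard deviation = √103.8512 = 10.1907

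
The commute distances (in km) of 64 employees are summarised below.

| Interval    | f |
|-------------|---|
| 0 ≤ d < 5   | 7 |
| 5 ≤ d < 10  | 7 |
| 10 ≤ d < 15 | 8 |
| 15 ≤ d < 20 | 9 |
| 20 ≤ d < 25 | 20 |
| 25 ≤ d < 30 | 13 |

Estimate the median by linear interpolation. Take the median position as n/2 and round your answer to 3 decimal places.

20.250

Cumulative frequencies: 7, 14, 22, 31, 51, 64
n = 64; position = n/2 = 32.
This falls in the class 20 ≤ d < 25: L = 20, F = 31, f = 20, h = 5.
Median ≈ 20 + ((32 − 31) / 20) × 5 = 20.2500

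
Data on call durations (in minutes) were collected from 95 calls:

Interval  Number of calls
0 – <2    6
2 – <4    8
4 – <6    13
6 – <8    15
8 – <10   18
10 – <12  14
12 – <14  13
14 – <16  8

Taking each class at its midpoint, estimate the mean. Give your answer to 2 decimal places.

Midpoints: 1, 3, 5, 7, 9, 11, 13, 15
Σfm = 6×1 + 8×3 + 13×5 + 15×7 + 18×9 + 14×11 + 13×13 + 8×15 = 805
n = Σf = 95
Mean = 805 / 95 = 8.4737

8.47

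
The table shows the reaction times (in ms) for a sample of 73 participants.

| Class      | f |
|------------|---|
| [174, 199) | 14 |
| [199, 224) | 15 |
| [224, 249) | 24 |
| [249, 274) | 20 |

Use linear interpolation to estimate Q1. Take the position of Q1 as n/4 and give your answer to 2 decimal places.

206.08

Cumulative frequencies: 14, 29, 53, 73
n = 73; position = n/4 = 18.25.
This falls in the class [199, 224): L = 199, F = 14, f = 15, h = 25.
Lower quartile ≈ 199 + ((18.25 − 14) / 15) × 25 = 206.0833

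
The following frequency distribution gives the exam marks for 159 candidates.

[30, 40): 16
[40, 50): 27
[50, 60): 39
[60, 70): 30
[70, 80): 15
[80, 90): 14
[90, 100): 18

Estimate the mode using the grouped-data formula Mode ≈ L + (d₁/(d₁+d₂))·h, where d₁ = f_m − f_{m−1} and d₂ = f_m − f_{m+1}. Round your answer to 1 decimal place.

55.7

Modal class: [50, 60) (highest frequency 39).
d₁ = 39 − 27 = 12, d₂ = 39 − 30 = 9
Mode ≈ 50 + (12/(12+9)) × 10 = 50 + 5.7143 = 55.7143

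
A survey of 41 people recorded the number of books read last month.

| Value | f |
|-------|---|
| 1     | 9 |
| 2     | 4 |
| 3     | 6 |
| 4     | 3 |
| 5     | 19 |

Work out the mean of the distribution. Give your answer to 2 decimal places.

Values: 1, 2, 3, 4, 5
Σfx = 9×1 + 4×2 + 6×3 + 3×4 + 19×5 = 142
n = Σf = 41
Mean = 142 / 41 = 3.4634

3.46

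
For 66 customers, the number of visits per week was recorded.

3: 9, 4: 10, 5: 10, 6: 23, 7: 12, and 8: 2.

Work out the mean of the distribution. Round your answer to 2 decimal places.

5.38

Values: 3, 4, 5, 6, 7, 8
Σfx = 9×3 + 10×4 + 10×5 + 23×6 + 12×7 + 2×8 = 355
n = Σf = 66
Mean = 355 / 66 = 5.3788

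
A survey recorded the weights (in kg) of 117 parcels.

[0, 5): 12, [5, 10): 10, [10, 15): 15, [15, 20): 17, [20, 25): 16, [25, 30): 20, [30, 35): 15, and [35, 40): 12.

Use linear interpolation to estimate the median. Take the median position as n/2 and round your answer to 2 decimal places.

Cumulative frequencies: 12, 22, 37, 54, 70, 90, 105, 117
n = 117; position = n/2 = 58.5.
This falls in the class [20, 25): L = 20, F = 54, f = 16, h = 5.
Median ≈ 20 + ((58.5 − 54) / 16) × 5 = 21.4062

21.41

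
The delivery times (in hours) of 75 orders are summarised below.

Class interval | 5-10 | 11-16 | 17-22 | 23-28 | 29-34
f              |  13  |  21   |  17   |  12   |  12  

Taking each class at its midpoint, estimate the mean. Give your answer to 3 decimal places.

18.620

Midpoints: 7.5, 13.5, 19.5, 25.5, 31.5
Σfm = 13×7.5 + 21×13.5 + 17×19.5 + 12×25.5 + 12×31.5 = 1396.5
n = Σf = 75
Mean = 1396.5 / 75 = 18.6200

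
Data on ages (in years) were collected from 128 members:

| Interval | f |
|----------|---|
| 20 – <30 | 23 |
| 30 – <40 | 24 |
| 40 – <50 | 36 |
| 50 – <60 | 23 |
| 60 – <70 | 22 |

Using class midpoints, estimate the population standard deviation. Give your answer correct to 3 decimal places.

Midpoints: 25, 35, 45, 55, 65
n = 128, Σfm = 5730, mean = 44.7656
Σfm² = 279200
Σf(m − x̄)² = Σfm² − (Σfm)²/n = 279200 − 5730²/128 = 22692.9688
Population variance = 22692.9688 / 128 = 177.2888
Standard deviation = √177.2888 = 13.3150

13.315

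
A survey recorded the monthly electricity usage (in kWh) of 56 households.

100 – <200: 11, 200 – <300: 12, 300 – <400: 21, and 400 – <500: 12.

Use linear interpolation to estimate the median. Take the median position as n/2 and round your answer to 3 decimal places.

323.810

Cumulative frequencies: 11, 23, 44, 56
n = 56; position = n/2 = 28.
This falls in the class 300 – <400: L = 300, F = 23, f = 21, h = 100.
Median ≈ 300 + ((28 − 23) / 21) × 100 = 323.8095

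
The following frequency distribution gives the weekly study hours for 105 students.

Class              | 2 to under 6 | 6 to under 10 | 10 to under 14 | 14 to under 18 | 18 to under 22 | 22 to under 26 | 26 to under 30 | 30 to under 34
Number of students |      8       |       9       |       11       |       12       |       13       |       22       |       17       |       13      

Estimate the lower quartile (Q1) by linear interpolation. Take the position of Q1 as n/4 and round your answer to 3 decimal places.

13.364

Cumulative frequencies: 8, 17, 28, 40, 53, 75, 92, 105
n = 105; position = n/4 = 26.25.
This falls in the class 10 to under 14: L = 10, F = 17, f = 11, h = 4.
Lower quartile ≈ 10 + ((26.25 − 17) / 11) × 4 = 13.3636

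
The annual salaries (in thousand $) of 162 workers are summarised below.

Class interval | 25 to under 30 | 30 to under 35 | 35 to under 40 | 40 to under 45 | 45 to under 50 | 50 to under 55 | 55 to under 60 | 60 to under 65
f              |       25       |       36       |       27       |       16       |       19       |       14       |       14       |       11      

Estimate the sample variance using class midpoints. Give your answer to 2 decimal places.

Midpoints: 27.5, 32.5, 37.5, 42.5, 47.5, 52.5, 57.5, 62.5
n = 162, Σfm = 6680, mean = 41.2346
Σfm² = 294512.5
Σf(m − x̄)² = Σfm² − (Σfm)²/n = 294512.5 − 6680²/162 = 19065.5864
Sample variance = 19065.5864 / 161 = 118.4198

118.42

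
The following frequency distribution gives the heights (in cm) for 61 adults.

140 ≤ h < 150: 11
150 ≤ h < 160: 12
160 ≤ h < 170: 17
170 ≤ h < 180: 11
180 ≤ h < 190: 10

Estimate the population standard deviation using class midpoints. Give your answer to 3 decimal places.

Midpoints: 145, 155, 165, 175, 185
n = 61, Σfm = 10035, mean = 164.5082
Σfm² = 1661525
Σf(m − x̄)² = Σfm² − (Σfm)²/n = 1661525 − 10035²/61 = 10685.2459
Population variance = 10685.2459 / 61 = 175.1680
Standard deviation = √175.1680 = 13.2351

13.235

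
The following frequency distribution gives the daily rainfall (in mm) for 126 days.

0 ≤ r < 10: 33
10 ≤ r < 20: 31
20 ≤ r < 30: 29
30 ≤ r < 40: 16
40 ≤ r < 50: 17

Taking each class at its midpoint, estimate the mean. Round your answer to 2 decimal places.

Midpoints: 5, 15, 25, 35, 45
Σfm = 33×5 + 31×15 + 29×25 + 16×35 + 17×45 = 2680
n = Σf = 126
Mean = 2680 / 126 = 21.2698

21.27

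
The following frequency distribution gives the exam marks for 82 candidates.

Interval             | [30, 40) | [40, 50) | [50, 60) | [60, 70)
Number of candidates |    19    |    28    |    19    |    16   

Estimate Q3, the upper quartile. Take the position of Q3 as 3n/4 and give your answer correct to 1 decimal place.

57.6

Cumulative frequencies: 19, 47, 66, 82
n = 82; position = 3n/4 = 61.5.
This falls in the class [50, 60): L = 50, F = 47, f = 19, h = 10.
Upper quartile ≈ 50 + ((61.5 − 47) / 19) × 10 = 57.6316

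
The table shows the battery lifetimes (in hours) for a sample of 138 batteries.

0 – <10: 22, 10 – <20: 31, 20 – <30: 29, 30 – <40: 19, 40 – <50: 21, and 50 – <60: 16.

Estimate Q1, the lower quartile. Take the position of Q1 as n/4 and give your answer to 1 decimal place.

14.0

Cumulative frequencies: 22, 53, 82, 101, 122, 138
n = 138; position = n/4 = 34.5.
This falls in the class 10 – <20: L = 10, F = 22, f = 31, h = 10.
Lower quartile ≈ 10 + ((34.5 − 22) / 31) × 10 = 14.0323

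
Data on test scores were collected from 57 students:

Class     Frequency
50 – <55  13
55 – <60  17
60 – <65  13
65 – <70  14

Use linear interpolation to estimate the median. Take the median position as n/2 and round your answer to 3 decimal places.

59.559

Cumulative frequencies: 13, 30, 43, 57
n = 57; position = n/2 = 28.5.
This falls in the class 55 – <60: L = 55, F = 13, f = 17, h = 5.
Median ≈ 55 + ((28.5 − 13) / 17) × 5 = 59.5588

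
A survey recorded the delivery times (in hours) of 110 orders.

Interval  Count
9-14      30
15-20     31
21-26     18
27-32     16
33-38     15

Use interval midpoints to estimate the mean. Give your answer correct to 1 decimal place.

21.0

Midpoints: 11.5, 17.5, 23.5, 29.5, 35.5
Σfm = 30×11.5 + 31×17.5 + 18×23.5 + 16×29.5 + 15×35.5 = 2315
n = Σf = 110
Mean = 2315 / 110 = 21.0455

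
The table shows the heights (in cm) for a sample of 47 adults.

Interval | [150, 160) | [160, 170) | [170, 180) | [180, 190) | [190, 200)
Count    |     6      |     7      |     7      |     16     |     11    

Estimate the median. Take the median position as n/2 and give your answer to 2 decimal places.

Cumulative frequencies: 6, 13, 20, 36, 47
n = 47; position = n/2 = 23.5.
This falls in the class [180, 190): L = 180, F = 20, f = 16, h = 10.
Median ≈ 180 + ((23.5 − 20) / 16) × 10 = 182.1875

182.19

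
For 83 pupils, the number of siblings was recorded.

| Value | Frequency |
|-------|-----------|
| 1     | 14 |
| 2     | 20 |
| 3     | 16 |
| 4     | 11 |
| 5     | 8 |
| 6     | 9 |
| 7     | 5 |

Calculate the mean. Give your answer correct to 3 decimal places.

3.313

Values: 1, 2, 3, 4, 5, 6, 7
Σfx = 14×1 + 20×2 + 16×3 + 11×4 + 8×5 + 9×6 + 5×7 = 275
n = Σf = 83
Mean = 275 / 83 = 3.3133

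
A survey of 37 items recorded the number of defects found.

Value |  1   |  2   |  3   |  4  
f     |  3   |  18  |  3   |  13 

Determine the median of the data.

2

Cumulative frequencies: 3, 21, 24, 37
n = 37, so the median is the value in position (n+1)/2 = 19.
Position 19 falls at value 2.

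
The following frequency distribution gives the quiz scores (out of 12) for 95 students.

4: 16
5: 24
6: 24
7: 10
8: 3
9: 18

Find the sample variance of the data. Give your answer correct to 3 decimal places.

Values: 4, 5, 6, 7, 8, 9
n = 95, Σfx = 584, mean = 6.1474
Σfx² = 3860
Σf(x − x̄)² = Σfx² − (Σfx)²/n = 3860 − 584²/95 = 269.9368
Sample variance = 269.9368 / 94 = 2.8717

2.872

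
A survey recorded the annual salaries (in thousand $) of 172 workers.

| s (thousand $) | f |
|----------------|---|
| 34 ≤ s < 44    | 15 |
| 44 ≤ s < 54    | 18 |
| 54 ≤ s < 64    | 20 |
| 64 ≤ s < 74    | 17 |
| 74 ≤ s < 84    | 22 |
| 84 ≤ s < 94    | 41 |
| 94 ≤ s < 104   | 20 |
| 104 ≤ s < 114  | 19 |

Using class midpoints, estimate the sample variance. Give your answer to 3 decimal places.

Midpoints: 39, 49, 59, 69, 79, 89, 99, 109
n = 172, Σfm = 13258, mean = 77.0814
Σfm² = 1100412
Σf(m − x̄)² = Σfm² − (Σfm)²/n = 1100412 − 13258²/172 = 78466.8605
Sample variance = 78466.8605 / 171 = 458.8705

458.871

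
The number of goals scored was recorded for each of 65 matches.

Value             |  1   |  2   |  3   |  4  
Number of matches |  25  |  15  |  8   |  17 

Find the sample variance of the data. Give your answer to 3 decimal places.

Values: 1, 2, 3, 4
n = 65, Σfx = 147, mean = 2.2615
Σfx² = 429
Σf(x − x̄)² = Σfx² − (Σfx)²/n = 429 − 147²/65 = 96.5538
Sample variance = 96.5538 / 64 = 1.5087

1.509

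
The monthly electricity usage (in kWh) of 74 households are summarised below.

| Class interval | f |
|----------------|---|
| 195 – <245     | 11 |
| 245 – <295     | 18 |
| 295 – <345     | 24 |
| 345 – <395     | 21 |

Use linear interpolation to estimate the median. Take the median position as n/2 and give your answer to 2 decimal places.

Cumulative frequencies: 11, 29, 53, 74
n = 74; position = n/2 = 37.
This falls in the class 295 – <345: L = 295, F = 29, f = 24, h = 50.
Median ≈ 295 + ((37 − 29) / 24) × 50 = 311.6667

311.67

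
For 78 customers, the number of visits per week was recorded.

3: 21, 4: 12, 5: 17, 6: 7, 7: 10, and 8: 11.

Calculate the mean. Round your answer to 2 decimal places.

5.08

Values: 3, 4, 5, 6, 7, 8
Σfx = 21×3 + 12×4 + 17×5 + 7×6 + 10×7 + 11×8 = 396
n = Σf = 78
Mean = 396 / 78 = 5.0769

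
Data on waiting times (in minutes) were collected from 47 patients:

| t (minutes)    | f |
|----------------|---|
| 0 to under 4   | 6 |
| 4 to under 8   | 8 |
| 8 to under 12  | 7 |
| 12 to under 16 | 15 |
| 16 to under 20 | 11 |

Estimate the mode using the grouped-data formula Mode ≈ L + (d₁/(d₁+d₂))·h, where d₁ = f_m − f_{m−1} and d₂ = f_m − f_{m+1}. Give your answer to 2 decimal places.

Modal class: 12 to under 16 (highest frequency 15).
d₁ = 15 − 7 = 8, d₂ = 15 − 11 = 4
Mode ≈ 12 + (8/(8+4)) × 4 = 12 + 2.6667 = 14.6667

14.67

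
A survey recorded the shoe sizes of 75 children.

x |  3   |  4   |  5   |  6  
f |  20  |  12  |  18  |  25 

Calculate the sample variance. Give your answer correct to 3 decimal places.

Values: 3, 4, 5, 6
n = 75, Σfx = 348, mean = 4.6400
Σfx² = 1722
Σf(x − x̄)² = Σfx² − (Σfx)²/n = 1722 − 348²/75 = 107.2800
Sample variance = 107.2800 / 74 = 1.4497

1.450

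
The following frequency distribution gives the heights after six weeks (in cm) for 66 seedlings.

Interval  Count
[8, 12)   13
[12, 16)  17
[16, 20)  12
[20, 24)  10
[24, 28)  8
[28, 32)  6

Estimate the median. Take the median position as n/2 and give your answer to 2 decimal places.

Cumulative frequencies: 13, 30, 42, 52, 60, 66
n = 66; position = n/2 = 33.
This falls in the class [16, 20): L = 16, F = 30, f = 12, h = 4.
Median ≈ 16 + ((33 − 30) / 12) × 4 = 17.0000

17.00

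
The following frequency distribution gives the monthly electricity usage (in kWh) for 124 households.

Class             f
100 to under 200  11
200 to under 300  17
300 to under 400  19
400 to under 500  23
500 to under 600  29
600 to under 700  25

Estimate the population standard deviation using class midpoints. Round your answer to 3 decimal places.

Midpoints: 150, 250, 350, 450, 550, 650
n = 124, Σfm = 55100, mean = 444.3548
Σfm² = 27630000
Σf(m − x̄)² = Σfm² − (Σfm)²/n = 27630000 − 55100²/124 = 3146048.3871
Population variance = 3146048.3871 / 124 = 25371.3580
Standard deviation = √25371.3580 = 159.2839

159.284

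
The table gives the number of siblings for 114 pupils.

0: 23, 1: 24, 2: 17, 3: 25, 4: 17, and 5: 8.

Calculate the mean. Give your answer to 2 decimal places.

2.11

Values: 0, 1, 2, 3, 4, 5
Σfx = 23×0 + 24×1 + 17×2 + 25×3 + 17×4 + 8×5 = 241
n = Σf = 114
Mean = 241 / 114 = 2.1140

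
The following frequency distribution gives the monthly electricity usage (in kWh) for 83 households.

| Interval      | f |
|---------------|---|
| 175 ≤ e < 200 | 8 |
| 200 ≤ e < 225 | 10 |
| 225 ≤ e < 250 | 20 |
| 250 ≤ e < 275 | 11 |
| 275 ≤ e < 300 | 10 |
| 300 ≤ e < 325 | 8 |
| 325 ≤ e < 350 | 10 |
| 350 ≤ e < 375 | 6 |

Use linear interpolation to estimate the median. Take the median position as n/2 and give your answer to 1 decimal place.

258.0

Cumulative frequencies: 8, 18, 38, 49, 59, 67, 77, 83
n = 83; position = n/2 = 41.5.
This falls in the class 250 ≤ e < 275: L = 250, F = 38, f = 11, h = 25.
Median ≈ 250 + ((41.5 − 38) / 11) × 25 = 257.9545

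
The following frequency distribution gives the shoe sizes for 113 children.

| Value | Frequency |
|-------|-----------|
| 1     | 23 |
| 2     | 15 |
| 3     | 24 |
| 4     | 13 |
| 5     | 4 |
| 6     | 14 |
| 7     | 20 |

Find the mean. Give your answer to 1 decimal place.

3.7

Values: 1, 2, 3, 4, 5, 6, 7
Σfx = 23×1 + 15×2 + 24×3 + 13×4 + 4×5 + 14×6 + 20×7 = 421
n = Σf = 113
Mean = 421 / 113 = 3.7257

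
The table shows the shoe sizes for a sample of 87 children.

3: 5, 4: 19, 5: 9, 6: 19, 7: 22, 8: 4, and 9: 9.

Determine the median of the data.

Cumulative frequencies: 5, 24, 33, 52, 74, 78, 87
n = 87, so the median is the value in position (n+1)/2 = 44.
Position 44 falls at value 6.

6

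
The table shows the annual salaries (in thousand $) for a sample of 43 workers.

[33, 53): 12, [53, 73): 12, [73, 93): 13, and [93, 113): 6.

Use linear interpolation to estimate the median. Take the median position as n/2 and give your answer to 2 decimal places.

68.83

Cumulative frequencies: 12, 24, 37, 43
n = 43; position = n/2 = 21.5.
This falls in the class [53, 73): L = 53, F = 12, f = 12, h = 20.
Median ≈ 53 + ((21.5 − 12) / 12) × 20 = 68.8333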